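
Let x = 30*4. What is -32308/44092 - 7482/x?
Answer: -13907221/220460 ≈ -63.083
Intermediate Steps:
x = 120
-32308/44092 - 7482/x = -32308/44092 - 7482/120 = -32308*1/44092 - 7482*1/120 = -8077/11023 - 1247/20 = -13907221/220460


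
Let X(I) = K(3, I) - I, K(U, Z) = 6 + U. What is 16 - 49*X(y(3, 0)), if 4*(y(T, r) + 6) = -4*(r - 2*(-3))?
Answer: -1013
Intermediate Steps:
y(T, r) = -12 - r (y(T, r) = -6 + (-4*(r - 2*(-3)))/4 = -6 + (-4*(r + 6))/4 = -6 + (-4*(6 + r))/4 = -6 + (-24 - 4*r)/4 = -6 + (-6 - r) = -12 - r)
X(I) = 9 - I (X(I) = (6 + 3) - I = 9 - I)
16 - 49*X(y(3, 0)) = 16 - 49*(9 - (-12 - 1*0)) = 16 - 49*(9 - (-12 + 0)) = 16 - 49*(9 - 1*(-12)) = 16 - 49*(9 + 12) = 16 - 49*21 = 16 - 1029 = -1013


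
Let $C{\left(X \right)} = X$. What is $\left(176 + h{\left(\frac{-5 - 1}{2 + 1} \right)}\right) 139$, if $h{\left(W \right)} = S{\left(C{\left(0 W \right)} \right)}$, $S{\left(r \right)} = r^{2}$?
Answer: $24464$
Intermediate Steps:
$h{\left(W \right)} = 0$ ($h{\left(W \right)} = \left(0 W\right)^{2} = 0^{2} = 0$)
$\left(176 + h{\left(\frac{-5 - 1}{2 + 1} \right)}\right) 139 = \left(176 + 0\right) 139 = 176 \cdot 139 = 24464$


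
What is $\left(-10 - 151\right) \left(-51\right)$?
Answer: $8211$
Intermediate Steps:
$\left(-10 - 151\right) \left(-51\right) = \left(-161\right) \left(-51\right) = 8211$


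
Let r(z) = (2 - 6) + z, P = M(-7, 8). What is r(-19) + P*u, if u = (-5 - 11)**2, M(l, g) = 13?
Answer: 3305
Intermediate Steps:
P = 13
r(z) = -4 + z
u = 256 (u = (-16)**2 = 256)
r(-19) + P*u = (-4 - 19) + 13*256 = -23 + 3328 = 3305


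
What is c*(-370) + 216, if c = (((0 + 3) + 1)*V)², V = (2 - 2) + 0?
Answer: 216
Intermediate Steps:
V = 0 (V = 0 + 0 = 0)
c = 0 (c = (((0 + 3) + 1)*0)² = ((3 + 1)*0)² = (4*0)² = 0² = 0)
c*(-370) + 216 = 0*(-370) + 216 = 0 + 216 = 216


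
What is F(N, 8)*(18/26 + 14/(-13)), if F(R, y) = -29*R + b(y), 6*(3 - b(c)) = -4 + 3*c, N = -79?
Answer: -34360/39 ≈ -881.03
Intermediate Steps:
b(c) = 11/3 - c/2 (b(c) = 3 - (-4 + 3*c)/6 = 3 + (2/3 - c/2) = 11/3 - c/2)
F(R, y) = 11/3 - 29*R - y/2 (F(R, y) = -29*R + (11/3 - y/2) = 11/3 - 29*R - y/2)
F(N, 8)*(18/26 + 14/(-13)) = (11/3 - 29*(-79) - 1/2*8)*(18/26 + 14/(-13)) = (11/3 + 2291 - 4)*(18*(1/26) + 14*(-1/13)) = 6872*(9/13 - 14/13)/3 = (6872/3)*(-5/13) = -34360/39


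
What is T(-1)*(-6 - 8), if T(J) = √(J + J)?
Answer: -14*I*√2 ≈ -19.799*I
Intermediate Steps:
T(J) = √2*√J (T(J) = √(2*J) = √2*√J)
T(-1)*(-6 - 8) = (√2*√(-1))*(-6 - 8) = (√2*I)*(-14) = (I*√2)*(-14) = -14*I*√2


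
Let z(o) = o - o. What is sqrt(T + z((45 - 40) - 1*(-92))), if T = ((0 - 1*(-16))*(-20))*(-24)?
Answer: 16*sqrt(30) ≈ 87.636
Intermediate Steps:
z(o) = 0
T = 7680 (T = ((0 + 16)*(-20))*(-24) = (16*(-20))*(-24) = -320*(-24) = 7680)
sqrt(T + z((45 - 40) - 1*(-92))) = sqrt(7680 + 0) = sqrt(7680) = 16*sqrt(30)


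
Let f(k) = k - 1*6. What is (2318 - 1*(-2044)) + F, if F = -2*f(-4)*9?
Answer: 4542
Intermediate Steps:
f(k) = -6 + k (f(k) = k - 6 = -6 + k)
F = 180 (F = -2*(-6 - 4)*9 = -2*(-10)*9 = 20*9 = 180)
(2318 - 1*(-2044)) + F = (2318 - 1*(-2044)) + 180 = (2318 + 2044) + 180 = 4362 + 180 = 4542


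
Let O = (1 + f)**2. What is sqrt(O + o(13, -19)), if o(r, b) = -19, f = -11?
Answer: 9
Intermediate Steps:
O = 100 (O = (1 - 11)**2 = (-10)**2 = 100)
sqrt(O + o(13, -19)) = sqrt(100 - 19) = sqrt(81) = 9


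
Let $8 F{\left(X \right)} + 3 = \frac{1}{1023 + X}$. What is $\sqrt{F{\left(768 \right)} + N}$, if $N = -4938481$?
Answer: $\frac{i \sqrt{7040476833430}}{1194} \approx 2222.3 i$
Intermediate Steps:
$F{\left(X \right)} = - \frac{3}{8} + \frac{1}{8 \left(1023 + X\right)}$
$\sqrt{F{\left(768 \right)} + N} = \sqrt{\frac{-3068 - 2304}{8 \left(1023 + 768\right)} - 4938481} = \sqrt{\frac{-3068 - 2304}{8 \cdot 1791} - 4938481} = \sqrt{\frac{1}{8} \cdot \frac{1}{1791} \left(-5372\right) - 4938481} = \sqrt{- \frac{1343}{3582} - 4938481} = \sqrt{- \frac{17689640285}{3582}} = \frac{i \sqrt{7040476833430}}{1194}$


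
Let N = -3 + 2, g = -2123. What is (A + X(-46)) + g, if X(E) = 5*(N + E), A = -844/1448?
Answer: -853807/362 ≈ -2358.6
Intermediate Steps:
A = -211/362 (A = -844*1/1448 = -211/362 ≈ -0.58287)
N = -1
X(E) = -5 + 5*E (X(E) = 5*(-1 + E) = -5 + 5*E)
(A + X(-46)) + g = (-211/362 + (-5 + 5*(-46))) - 2123 = (-211/362 + (-5 - 230)) - 2123 = (-211/362 - 235) - 2123 = -85281/362 - 2123 = -853807/362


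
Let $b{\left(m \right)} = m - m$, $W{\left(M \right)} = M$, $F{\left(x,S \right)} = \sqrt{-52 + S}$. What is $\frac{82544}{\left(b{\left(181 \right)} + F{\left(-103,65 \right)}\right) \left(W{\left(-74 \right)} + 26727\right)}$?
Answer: $\frac{7504 \sqrt{13}}{31499} \approx 0.85895$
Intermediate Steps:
$b{\left(m \right)} = 0$
$\frac{82544}{\left(b{\left(181 \right)} + F{\left(-103,65 \right)}\right) \left(W{\left(-74 \right)} + 26727\right)} = \frac{82544}{\left(0 + \sqrt{-52 + 65}\right) \left(-74 + 26727\right)} = \frac{82544}{\left(0 + \sqrt{13}\right) 26653} = \frac{82544}{\sqrt{13} \cdot 26653} = \frac{82544}{26653 \sqrt{13}} = 82544 \frac{\sqrt{13}}{346489} = \frac{7504 \sqrt{13}}{31499}$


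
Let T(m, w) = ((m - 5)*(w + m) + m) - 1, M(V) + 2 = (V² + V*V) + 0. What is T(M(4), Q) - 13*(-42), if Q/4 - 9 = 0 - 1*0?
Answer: 2225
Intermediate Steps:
M(V) = -2 + 2*V² (M(V) = -2 + ((V² + V*V) + 0) = -2 + ((V² + V²) + 0) = -2 + (2*V² + 0) = -2 + 2*V²)
Q = 36 (Q = 36 + 4*(0 - 1*0) = 36 + 4*(0 + 0) = 36 + 4*0 = 36 + 0 = 36)
T(m, w) = -1 + m + (-5 + m)*(m + w) (T(m, w) = ((-5 + m)*(m + w) + m) - 1 = (m + (-5 + m)*(m + w)) - 1 = -1 + m + (-5 + m)*(m + w))
T(M(4), Q) - 13*(-42) = (-1 + (-2 + 2*4²)² - 5*36 - 4*(-2 + 2*4²) + (-2 + 2*4²)*36) - 13*(-42) = (-1 + (-2 + 2*16)² - 180 - 4*(-2 + 2*16) + (-2 + 2*16)*36) + 546 = (-1 + (-2 + 32)² - 180 - 4*(-2 + 32) + (-2 + 32)*36) + 546 = (-1 + 30² - 180 - 4*30 + 30*36) + 546 = (-1 + 900 - 180 - 120 + 1080) + 546 = 1679 + 546 = 2225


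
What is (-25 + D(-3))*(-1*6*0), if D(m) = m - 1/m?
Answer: 0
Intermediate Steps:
(-25 + D(-3))*(-1*6*0) = (-25 + (-3 - 1/(-3)))*(-1*6*0) = (-25 + (-3 - 1*(-⅓)))*(-6*0) = (-25 + (-3 + ⅓))*0 = (-25 - 8/3)*0 = -83/3*0 = 0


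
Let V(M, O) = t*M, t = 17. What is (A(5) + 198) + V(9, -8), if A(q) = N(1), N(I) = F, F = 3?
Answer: 354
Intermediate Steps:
V(M, O) = 17*M
N(I) = 3
A(q) = 3
(A(5) + 198) + V(9, -8) = (3 + 198) + 17*9 = 201 + 153 = 354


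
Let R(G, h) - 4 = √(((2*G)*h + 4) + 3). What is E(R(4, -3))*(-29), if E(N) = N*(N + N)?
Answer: 58 - 464*I*√17 ≈ 58.0 - 1913.1*I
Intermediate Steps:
R(G, h) = 4 + √(7 + 2*G*h) (R(G, h) = 4 + √(((2*G)*h + 4) + 3) = 4 + √((2*G*h + 4) + 3) = 4 + √((4 + 2*G*h) + 3) = 4 + √(7 + 2*G*h))
E(N) = 2*N² (E(N) = N*(2*N) = 2*N²)
E(R(4, -3))*(-29) = (2*(4 + √(7 + 2*4*(-3)))²)*(-29) = (2*(4 + √(7 - 24))²)*(-29) = (2*(4 + √(-17))²)*(-29) = (2*(4 + I*√17)²)*(-29) = -58*(4 + I*√17)²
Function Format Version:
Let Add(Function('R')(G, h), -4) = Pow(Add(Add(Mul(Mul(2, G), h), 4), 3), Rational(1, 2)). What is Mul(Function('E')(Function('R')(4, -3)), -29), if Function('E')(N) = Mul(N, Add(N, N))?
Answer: Add(58, Mul(-464, I, Pow(17, Rational(1, 2)))) ≈ Add(58.000, Mul(-1913.1, I))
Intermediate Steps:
Function('R')(G, h) = Add(4, Pow(Add(7, Mul(2, G, h)), Rational(1, 2))) (Function('R')(G, h) = Add(4, Pow(Add(Add(Mul(Mul(2, G), h), 4), 3), Rational(1, 2))) = Add(4, Pow(Add(Add(Mul(2, G, h), 4), 3), Rational(1, 2))) = Add(4, Pow(Add(Add(4, Mul(2, G, h)), 3), Rational(1, 2))) = Add(4, Pow(Add(7, Mul(2, G, h)), Rational(1, 2))))
Function('E')(N) = Mul(2, Pow(N, 2)) (Function('E')(N) = Mul(N, Mul(2, N)) = Mul(2, Pow(N, 2)))
Mul(Function('E')(Function('R')(4, -3)), -29) = Mul(Mul(2, Pow(Add(4, Pow(Add(7, Mul(2, 4, -3)), Rational(1, 2))), 2)), -29) = Mul(Mul(2, Pow(Add(4, Pow(Add(7, -24), Rational(1, 2))), 2)), -29) = Mul(Mul(2, Pow(Add(4, Pow(-17, Rational(1, 2))), 2)), -29) = Mul(Mul(2, Pow(Add(4, Mul(I, Pow(17, Rational(1, 2)))), 2)), -29) = Mul(-58, Pow(Add(4, Mul(I, Pow(17, Rational(1, 2)))), 2))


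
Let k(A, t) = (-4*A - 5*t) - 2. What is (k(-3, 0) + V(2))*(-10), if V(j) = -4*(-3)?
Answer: -220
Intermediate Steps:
V(j) = 12
k(A, t) = -2 - 5*t - 4*A (k(A, t) = (-5*t - 4*A) - 2 = -2 - 5*t - 4*A)
(k(-3, 0) + V(2))*(-10) = ((-2 - 5*0 - 4*(-3)) + 12)*(-10) = ((-2 + 0 + 12) + 12)*(-10) = (10 + 12)*(-10) = 22*(-10) = -220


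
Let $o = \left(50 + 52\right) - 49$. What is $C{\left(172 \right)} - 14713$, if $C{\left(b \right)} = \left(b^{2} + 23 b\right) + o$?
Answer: $18880$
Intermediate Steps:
$o = 53$ ($o = 102 - 49 = 53$)
$C{\left(b \right)} = 53 + b^{2} + 23 b$ ($C{\left(b \right)} = \left(b^{2} + 23 b\right) + 53 = 53 + b^{2} + 23 b$)
$C{\left(172 \right)} - 14713 = \left(53 + 172^{2} + 23 \cdot 172\right) - 14713 = \left(53 + 29584 + 3956\right) - 14713 = 33593 - 14713 = 18880$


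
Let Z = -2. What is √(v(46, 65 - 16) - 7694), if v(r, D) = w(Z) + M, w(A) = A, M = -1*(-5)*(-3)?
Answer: I*√7711 ≈ 87.812*I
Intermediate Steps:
M = -15 (M = 5*(-3) = -15)
v(r, D) = -17 (v(r, D) = -2 - 15 = -17)
√(v(46, 65 - 16) - 7694) = √(-17 - 7694) = √(-7711) = I*√7711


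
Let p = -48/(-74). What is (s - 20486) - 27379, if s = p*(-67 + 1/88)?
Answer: -19498740/407 ≈ -47908.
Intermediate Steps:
p = 24/37 (p = -48*(-1/74) = 24/37 ≈ 0.64865)
s = -17685/407 (s = 24*(-67 + 1/88)/37 = (24/37)*(-5895/88) = -17685/407 ≈ -43.452)
(s - 20486) - 27379 = (-17685/407 - 20486) - 27379 = -8355487/407 - 27379 = -19498740/407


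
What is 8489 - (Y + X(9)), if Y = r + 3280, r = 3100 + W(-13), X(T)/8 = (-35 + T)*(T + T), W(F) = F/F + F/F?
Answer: 5851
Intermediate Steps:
W(F) = 2 (W(F) = 1 + 1 = 2)
X(T) = 16*T*(-35 + T) (X(T) = 8*((-35 + T)*(T + T)) = 8*((-35 + T)*(2*T)) = 8*(2*T*(-35 + T)) = 16*T*(-35 + T))
r = 3102 (r = 3100 + 2 = 3102)
Y = 6382 (Y = 3102 + 3280 = 6382)
8489 - (Y + X(9)) = 8489 - (6382 + 16*9*(-35 + 9)) = 8489 - (6382 + 16*9*(-26)) = 8489 - (6382 - 3744) = 8489 - 1*2638 = 8489 - 2638 = 5851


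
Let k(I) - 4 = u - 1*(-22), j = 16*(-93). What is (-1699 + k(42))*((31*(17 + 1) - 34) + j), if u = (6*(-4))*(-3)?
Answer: 1543364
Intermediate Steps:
u = 72 (u = -24*(-3) = 72)
j = -1488
k(I) = 98 (k(I) = 4 + (72 - 1*(-22)) = 4 + (72 + 22) = 4 + 94 = 98)
(-1699 + k(42))*((31*(17 + 1) - 34) + j) = (-1699 + 98)*((31*(17 + 1) - 34) - 1488) = -1601*((31*18 - 34) - 1488) = -1601*((558 - 34) - 1488) = -1601*(524 - 1488) = -1601*(-964) = 1543364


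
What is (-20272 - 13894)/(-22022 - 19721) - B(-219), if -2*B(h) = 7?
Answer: 360533/83486 ≈ 4.3185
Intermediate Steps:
B(h) = -7/2 (B(h) = -½*7 = -7/2)
(-20272 - 13894)/(-22022 - 19721) - B(-219) = (-20272 - 13894)/(-22022 - 19721) - 1*(-7/2) = -34166/(-41743) + 7/2 = -34166*(-1/41743) + 7/2 = 34166/41743 + 7/2 = 360533/83486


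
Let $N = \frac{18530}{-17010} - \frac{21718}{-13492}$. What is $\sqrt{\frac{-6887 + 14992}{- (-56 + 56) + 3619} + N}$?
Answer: $\frac{\sqrt{24473457177948966}}{94167414} \approx 1.6613$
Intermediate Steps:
$N = \frac{5970821}{11474946}$ ($N = 18530 \left(- \frac{1}{17010}\right) - - \frac{10859}{6746} = - \frac{1853}{1701} + \frac{10859}{6746} = \frac{5970821}{11474946} \approx 0.52034$)
$\sqrt{\frac{-6887 + 14992}{- (-56 + 56) + 3619} + N} = \sqrt{\frac{-6887 + 14992}{- (-56 + 56) + 3619} + \frac{5970821}{11474946}} = \sqrt{\frac{8105}{\left(-1\right) 0 + 3619} + \frac{5970821}{11474946}} = \sqrt{\frac{8105}{0 + 3619} + \frac{5970821}{11474946}} = \sqrt{\frac{8105}{3619} + \frac{5970821}{11474946}} = \sqrt{\frac{2339037521}{847506726}} = \frac{\sqrt{24473457177948966}}{94167414}$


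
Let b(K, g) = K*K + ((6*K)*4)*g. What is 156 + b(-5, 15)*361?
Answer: -640619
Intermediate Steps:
b(K, g) = K² + 24*K*g (b(K, g) = K² + (24*K)*g = K² + 24*K*g)
156 + b(-5, 15)*361 = 156 - 5*(-5 + 24*15)*361 = 156 - 5*(-5 + 360)*361 = 156 - 5*355*361 = 156 - 1775*361 = 156 - 640775 = -640619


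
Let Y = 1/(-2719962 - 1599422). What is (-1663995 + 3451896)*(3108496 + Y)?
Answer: 24005767488995084163/4319384 ≈ 5.5577e+12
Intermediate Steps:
Y = -1/4319384 (Y = 1/(-4319384) = -1/4319384 ≈ -2.3151e-7)
(-1663995 + 3451896)*(3108496 + Y) = (-1663995 + 3451896)*(3108496 - 1/4319384) = 1787901*(13426787886463/4319384) = 24005767488995084163/4319384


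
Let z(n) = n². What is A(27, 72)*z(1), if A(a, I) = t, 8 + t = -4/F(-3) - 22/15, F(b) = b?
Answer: -122/15 ≈ -8.1333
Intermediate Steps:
t = -122/15 (t = -8 + (-4/(-3) - 22/15) = -8 + (-4*(-⅓) - 22*1/15) = -8 + (4/3 - 22/15) = -8 - 2/15 = -122/15 ≈ -8.1333)
A(a, I) = -122/15
A(27, 72)*z(1) = -122/15*1² = -122/15*1 = -122/15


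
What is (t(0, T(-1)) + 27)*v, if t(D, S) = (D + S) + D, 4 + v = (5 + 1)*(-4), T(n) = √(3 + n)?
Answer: -756 - 28*√2 ≈ -795.60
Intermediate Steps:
v = -28 (v = -4 + (5 + 1)*(-4) = -4 + 6*(-4) = -4 - 24 = -28)
t(D, S) = S + 2*D
(t(0, T(-1)) + 27)*v = ((√(3 - 1) + 2*0) + 27)*(-28) = ((√2 + 0) + 27)*(-28) = (√2 + 27)*(-28) = (27 + √2)*(-28) = -756 - 28*√2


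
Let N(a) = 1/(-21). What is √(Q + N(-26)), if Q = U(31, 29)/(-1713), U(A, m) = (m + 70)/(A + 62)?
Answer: 2*I*√1666425243/371721 ≈ 0.21964*I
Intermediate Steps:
N(a) = -1/21
U(A, m) = (70 + m)/(62 + A)
Q = -11/17701 (Q = ((70 + 29)/(62 + 31))/(-1713) = (99/93)*(-1/1713) = ((1/93)*99)*(-1/1713) = (33/31)*(-1/1713) = -11/17701 ≈ -0.00062143)
√(Q + N(-26)) = √(-11/17701 - 1/21) = √(-17932/371721) = 2*I*√1666425243/371721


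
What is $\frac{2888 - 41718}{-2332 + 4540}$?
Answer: $- \frac{19415}{1104} \approx -17.586$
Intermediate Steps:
$\frac{2888 - 41718}{-2332 + 4540} = - \frac{38830}{2208} = \left(-38830\right) \frac{1}{2208} = - \frac{19415}{1104}$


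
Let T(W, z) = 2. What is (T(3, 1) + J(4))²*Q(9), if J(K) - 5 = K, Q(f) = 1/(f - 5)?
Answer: 121/4 ≈ 30.250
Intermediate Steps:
Q(f) = 1/(-5 + f)
J(K) = 5 + K
(T(3, 1) + J(4))²*Q(9) = (2 + (5 + 4))²/(-5 + 9) = (2 + 9)²/4 = 11²*(¼) = 121*(¼) = 121/4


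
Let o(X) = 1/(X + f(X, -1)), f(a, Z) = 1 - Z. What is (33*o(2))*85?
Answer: 2805/4 ≈ 701.25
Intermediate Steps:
o(X) = 1/(2 + X) (o(X) = 1/(X + (1 - 1*(-1))) = 1/(X + (1 + 1)) = 1/(X + 2) = 1/(2 + X))
(33*o(2))*85 = (33/(2 + 2))*85 = (33/4)*85 = 2805/4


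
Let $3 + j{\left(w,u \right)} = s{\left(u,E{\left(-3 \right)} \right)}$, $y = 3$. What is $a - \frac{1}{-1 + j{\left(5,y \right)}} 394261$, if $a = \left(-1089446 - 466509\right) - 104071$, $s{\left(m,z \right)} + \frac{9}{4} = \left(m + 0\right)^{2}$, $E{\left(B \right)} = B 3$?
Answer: $- \frac{19837330}{11} \approx -1.8034 \cdot 10^{6}$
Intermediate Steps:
$E{\left(B \right)} = 3 B$
$s{\left(m,z \right)} = - \frac{9}{4} + m^{2}$ ($s{\left(m,z \right)} = - \frac{9}{4} + \left(m + 0\right)^{2} = - \frac{9}{4} + m^{2}$)
$j{\left(w,u \right)} = - \frac{21}{4} + u^{2}$ ($j{\left(w,u \right)} = -3 + \left(- \frac{9}{4} + u^{2}\right) = - \frac{21}{4} + u^{2}$)
$a = -1660026$ ($a = -1555955 - 104071 = -1660026$)
$a - \frac{1}{-1 + j{\left(5,y \right)}} 394261 = -1660026 - \frac{1}{-1 - \left(\frac{21}{4} - 3^{2}\right)} 394261 = -1660026 - \frac{1}{-1 + \left(- \frac{21}{4} + 9\right)} 394261 = -1660026 - \frac{1}{-1 + \frac{15}{4}} \cdot 394261 = -1660026 - \frac{1}{\frac{11}{4}} \cdot 394261 = -1660026 - \frac{4}{11} \cdot 394261 = -1660026 - \frac{1577044}{11} = - \frac{19837330}{11}$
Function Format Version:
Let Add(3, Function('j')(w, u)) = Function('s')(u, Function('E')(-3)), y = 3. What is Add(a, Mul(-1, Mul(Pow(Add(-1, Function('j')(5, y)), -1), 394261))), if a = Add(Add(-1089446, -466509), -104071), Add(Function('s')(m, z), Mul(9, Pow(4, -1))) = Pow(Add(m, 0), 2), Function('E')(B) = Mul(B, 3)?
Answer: Rational(-19837330, 11) ≈ -1.8034e+6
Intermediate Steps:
Function('E')(B) = Mul(3, B)
Function('s')(m, z) = Add(Rational(-9, 4), Pow(m, 2)) (Function('s')(m, z) = Add(Rational(-9, 4), Pow(Add(m, 0), 2)) = Add(Rational(-9, 4), Pow(m, 2)))
Function('j')(w, u) = Add(Rational(-21, 4), Pow(u, 2)) (Function('j')(w, u) = Add(-3, Add(Rational(-9, 4), Pow(u, 2))) = Add(Rational(-21, 4), Pow(u, 2)))
a = -1660026 (a = Add(-1555955, -104071) = -1660026)
Add(a, Mul(-1, Mul(Pow(Add(-1, Function('j')(5, y)), -1), 394261))) = Add(-1660026, Mul(-1, Mul(Pow(Add(-1, Add(Rational(-21, 4), Pow(3, 2))), -1), 394261))) = Add(-1660026, Mul(-1, Mul(Pow(Add(-1, Add(Rational(-21, 4), 9)), -1), 394261))) = Add(-1660026, Mul(-1, Mul(Pow(Add(-1, Rational(15, 4)), -1), 394261))) = Add(-1660026, Mul(-1, Mul(Pow(Rational(11, 4), -1), 394261))) = Add(-1660026, Mul(-1, Mul(Rational(4, 11), 394261))) = Add(-1660026, Mul(-1, Rational(1577044, 11))) = Add(-1660026, Rational(-1577044, 11)) = Rational(-19837330, 11)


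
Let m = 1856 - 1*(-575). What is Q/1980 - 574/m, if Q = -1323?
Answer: -3997/4420 ≈ -0.90430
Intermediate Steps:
m = 2431 (m = 1856 + 575 = 2431)
Q/1980 - 574/m = -1323/1980 - 574/2431 = -1323*1/1980 - 574*1/2431 = -147/220 - 574/2431 = -3997/4420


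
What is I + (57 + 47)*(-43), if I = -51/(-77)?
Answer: -344293/77 ≈ -4471.3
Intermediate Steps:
I = 51/77 (I = -51*(-1/77) = 51/77 ≈ 0.66234)
I + (57 + 47)*(-43) = 51/77 + (57 + 47)*(-43) = 51/77 + 104*(-43) = 51/77 - 4472 = -344293/77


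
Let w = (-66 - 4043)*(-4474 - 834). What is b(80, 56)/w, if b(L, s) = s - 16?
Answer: 10/5452643 ≈ 1.8340e-6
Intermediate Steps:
b(L, s) = -16 + s
w = 21810572 (w = -4109*(-5308) = 21810572)
b(80, 56)/w = (-16 + 56)/21810572 = 40*(1/21810572) = 10/5452643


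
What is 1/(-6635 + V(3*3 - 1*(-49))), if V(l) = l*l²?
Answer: 1/188477 ≈ 5.3057e-6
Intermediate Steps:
V(l) = l³
1/(-6635 + V(3*3 - 1*(-49))) = 1/(-6635 + (3*3 - 1*(-49))³) = 1/(-6635 + (9 + 49)³) = 1/(-6635 + 58³) = 1/(-6635 + 195112) = 1/188477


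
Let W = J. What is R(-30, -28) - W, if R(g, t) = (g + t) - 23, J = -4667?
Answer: 4586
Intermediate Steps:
R(g, t) = -23 + g + t
W = -4667
R(-30, -28) - W = (-23 - 30 - 28) - 1*(-4667) = -81 + 4667 = 4586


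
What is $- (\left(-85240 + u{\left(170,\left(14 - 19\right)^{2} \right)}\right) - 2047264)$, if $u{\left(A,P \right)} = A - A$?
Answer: $2132504$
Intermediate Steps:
$u{\left(A,P \right)} = 0$
$- (\left(-85240 + u{\left(170,\left(14 - 19\right)^{2} \right)}\right) - 2047264) = - (\left(-85240 + 0\right) - 2047264) = - (-85240 - 2047264) = \left(-1\right) \left(-2132504\right) = 2132504$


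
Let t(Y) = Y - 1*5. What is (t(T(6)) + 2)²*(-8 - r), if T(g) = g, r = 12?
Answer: -180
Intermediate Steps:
t(Y) = -5 + Y (t(Y) = Y - 5 = -5 + Y)
(t(T(6)) + 2)²*(-8 - r) = ((-5 + 6) + 2)²*(-8 - 1*12) = (1 + 2)²*(-8 - 12) = 3²*(-20) = 9*(-20) = -180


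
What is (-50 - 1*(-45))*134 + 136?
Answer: -534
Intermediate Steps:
(-50 - 1*(-45))*134 + 136 = (-50 + 45)*134 + 136 = -5*134 + 136 = -670 + 136 = -534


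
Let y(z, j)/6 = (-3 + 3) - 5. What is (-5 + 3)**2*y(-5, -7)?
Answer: -120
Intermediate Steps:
y(z, j) = -30 (y(z, j) = 6*((-3 + 3) - 5) = 6*(0 - 5) = 6*(-5) = -30)
(-5 + 3)**2*y(-5, -7) = (-5 + 3)**2*(-30) = (-2)**2*(-30) = 4*(-30) = -120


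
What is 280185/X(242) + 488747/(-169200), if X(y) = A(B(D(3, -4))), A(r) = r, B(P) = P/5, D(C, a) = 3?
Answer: 79011681253/169200 ≈ 4.6697e+5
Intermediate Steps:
B(P) = P/5 (B(P) = P*(⅕) = P/5)
X(y) = ⅗ (X(y) = (⅕)*3 = ⅗)
280185/X(242) + 488747/(-169200) = 280185/(⅗) + 488747/(-169200) = 280185*(5/3) + 488747*(-1/169200) = 466975 - 488747/169200 = 79011681253/169200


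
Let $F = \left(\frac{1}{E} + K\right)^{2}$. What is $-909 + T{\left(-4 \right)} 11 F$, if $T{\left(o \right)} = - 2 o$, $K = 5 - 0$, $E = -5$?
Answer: $\frac{27963}{25} \approx 1118.5$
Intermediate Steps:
$K = 5$ ($K = 5 + 0 = 5$)
$F = \frac{576}{25}$ ($F = \left(\frac{1}{-5} + 5\right)^{2} = \left(- \frac{1}{5} + 5\right)^{2} = \left(\frac{24}{5}\right)^{2} = \frac{576}{25} \approx 23.04$)
$-909 + T{\left(-4 \right)} 11 F = -909 + \left(-2\right) \left(-4\right) 11 \cdot \frac{576}{25} = -909 + 8 \cdot 11 \cdot \frac{576}{25} = -909 + 88 \cdot \frac{576}{25} = -909 + \frac{50688}{25} = \frac{27963}{25}$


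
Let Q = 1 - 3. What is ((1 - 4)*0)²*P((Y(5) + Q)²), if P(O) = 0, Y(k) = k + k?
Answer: 0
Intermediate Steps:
Y(k) = 2*k
Q = -2
((1 - 4)*0)²*P((Y(5) + Q)²) = ((1 - 4)*0)²*0 = (-3*0)²*0 = 0²*0 = 0*0 = 0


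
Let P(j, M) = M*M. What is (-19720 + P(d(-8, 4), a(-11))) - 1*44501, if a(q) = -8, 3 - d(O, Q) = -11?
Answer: -64157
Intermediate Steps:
d(O, Q) = 14 (d(O, Q) = 3 - 1*(-11) = 3 + 11 = 14)
P(j, M) = M²
(-19720 + P(d(-8, 4), a(-11))) - 1*44501 = (-19720 + (-8)²) - 1*44501 = (-19720 + 64) - 44501 = -19656 - 44501 = -64157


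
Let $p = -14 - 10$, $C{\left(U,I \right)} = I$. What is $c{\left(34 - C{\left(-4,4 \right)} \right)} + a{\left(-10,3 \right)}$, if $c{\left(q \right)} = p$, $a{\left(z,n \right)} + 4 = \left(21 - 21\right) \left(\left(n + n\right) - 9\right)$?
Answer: $-28$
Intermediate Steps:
$p = -24$
$a{\left(z,n \right)} = -4$ ($a{\left(z,n \right)} = -4 + \left(21 - 21\right) \left(\left(n + n\right) - 9\right) = -4 + 0 \left(2 n - 9\right) = -4 + 0 \left(-9 + 2 n\right) = -4 + 0 = -4$)
$c{\left(q \right)} = -24$
$c{\left(34 - C{\left(-4,4 \right)} \right)} + a{\left(-10,3 \right)} = -24 - 4 = -28$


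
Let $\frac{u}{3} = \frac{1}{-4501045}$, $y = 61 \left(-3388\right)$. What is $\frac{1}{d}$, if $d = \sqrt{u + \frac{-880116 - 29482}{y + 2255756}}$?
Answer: $- \frac{4 i \sqrt{590007448841217994556110}}{2047073838587} \approx - 1.5009 i$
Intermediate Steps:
$y = -206668$
$u = - \frac{3}{4501045}$ ($u = \frac{3}{-4501045} = 3 \left(- \frac{1}{4501045}\right) = - \frac{3}{4501045} \approx -6.6651 \cdot 10^{-7}$)
$d = \frac{i \sqrt{590007448841217994556110}}{1152879662120}$ ($d = \sqrt{- \frac{3}{4501045} + \frac{-880116 - 29482}{-206668 + 2255756}} = \sqrt{- \frac{3}{4501045} - \frac{909598}{2049088}} = \sqrt{- \frac{3}{4501045} - \frac{454799}{1024544}} = \sqrt{- \frac{2047073838587}{4611518648480}} = \frac{i \sqrt{590007448841217994556110}}{1152879662120} \approx 0.66626 i$)
$\frac{1}{d} = \frac{1}{\frac{1}{1152879662120} i \sqrt{590007448841217994556110}} = - \frac{4 i \sqrt{590007448841217994556110}}{2047073838587}$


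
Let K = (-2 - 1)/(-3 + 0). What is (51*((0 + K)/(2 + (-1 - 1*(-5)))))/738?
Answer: 17/1476 ≈ 0.011518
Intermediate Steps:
K = 1 (K = -3/(-3) = -3*(-⅓) = 1)
(51*((0 + K)/(2 + (-1 - 1*(-5)))))/738 = (51*((0 + 1)/(2 + (-1 - 1*(-5)))))/738 = (51*(1/(2 + (-1 + 5))))*(1/738) = (51*(1/(2 + 4)))*(1/738) = (51*(1/6))*(1/738) = (51*(1*(⅙)))*(1/738) = (51*(⅙))*(1/738) = (17/2)*(1/738) = 17/1476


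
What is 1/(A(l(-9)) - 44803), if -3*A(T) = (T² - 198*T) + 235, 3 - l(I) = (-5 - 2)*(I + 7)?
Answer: -3/136943 ≈ -2.1907e-5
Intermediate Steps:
l(I) = 52 + 7*I (l(I) = 3 - (-5 - 2)*(I + 7) = 3 - (-7)*(7 + I) = 3 - (-49 - 7*I) = 3 + (49 + 7*I) = 52 + 7*I)
A(T) = -235/3 + 66*T - T²/3 (A(T) = -((T² - 198*T) + 235)/3 = -(235 + T² - 198*T)/3 = -235/3 + 66*T - T²/3)
1/(A(l(-9)) - 44803) = 1/((-235/3 + 66*(52 + 7*(-9)) - (52 + 7*(-9))²/3) - 44803) = 1/((-235/3 + 66*(52 - 63) - (52 - 63)²/3) - 44803) = 1/((-235/3 + 66*(-11) - ⅓*(-11)²) - 44803) = 1/((-235/3 - 726 - ⅓*121) - 44803) = 1/((-235/3 - 726 - 121/3) - 44803) = 1/(-2534/3 - 44803) = 1/(-136943/3) = -3/136943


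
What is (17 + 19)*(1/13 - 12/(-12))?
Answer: 504/13 ≈ 38.769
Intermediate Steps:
(17 + 19)*(1/13 - 12/(-12)) = 36*(1*(1/13) - 12*(-1/12)) = 36*(1/13 + 1) = 36*(14/13) = 504/13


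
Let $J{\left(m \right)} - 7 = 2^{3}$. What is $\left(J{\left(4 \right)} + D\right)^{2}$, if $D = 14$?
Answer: $841$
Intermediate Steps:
$J{\left(m \right)} = 15$ ($J{\left(m \right)} = 7 + 2^{3} = 7 + 8 = 15$)
$\left(J{\left(4 \right)} + D\right)^{2} = \left(15 + 14\right)^{2} = 29^{2} = 841$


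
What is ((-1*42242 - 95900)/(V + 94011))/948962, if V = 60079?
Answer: -69071/73112777290 ≈ -9.4472e-7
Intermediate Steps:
((-1*42242 - 95900)/(V + 94011))/948962 = ((-1*42242 - 95900)/(60079 + 94011))/948962 = ((-42242 - 95900)/154090)*(1/948962) = -138142*1/154090*(1/948962) = -69071/77045*1/948962 = -69071/73112777290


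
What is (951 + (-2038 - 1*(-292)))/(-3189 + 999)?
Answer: 53/146 ≈ 0.36301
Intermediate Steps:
(951 + (-2038 - 1*(-292)))/(-3189 + 999) = (951 + (-2038 + 292))/(-2190) = (951 - 1746)*(-1/2190) = -795*(-1/2190) = 53/146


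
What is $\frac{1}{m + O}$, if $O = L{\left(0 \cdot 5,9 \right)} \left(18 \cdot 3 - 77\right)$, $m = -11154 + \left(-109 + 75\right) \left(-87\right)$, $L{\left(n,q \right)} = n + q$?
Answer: $- \frac{1}{8403} \approx -0.00011901$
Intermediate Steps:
$m = -8196$ ($m = -11154 - -2958 = -11154 + 2958 = -8196$)
$O = -207$ ($O = \left(0 \cdot 5 + 9\right) \left(18 \cdot 3 - 77\right) = \left(0 + 9\right) \left(54 - 77\right) = 9 \left(-23\right) = -207$)
$\frac{1}{m + O} = \frac{1}{-8196 - 207} = \frac{1}{-8403} = - \frac{1}{8403}$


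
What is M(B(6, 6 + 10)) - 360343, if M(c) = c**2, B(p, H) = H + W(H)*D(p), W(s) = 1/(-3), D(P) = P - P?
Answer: -360087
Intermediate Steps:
D(P) = 0
W(s) = -1/3
B(p, H) = H (B(p, H) = H - 1/3*0 = H + 0 = H)
M(B(6, 6 + 10)) - 360343 = (6 + 10)**2 - 360343 = 16**2 - 360343 = 256 - 360343 = -360087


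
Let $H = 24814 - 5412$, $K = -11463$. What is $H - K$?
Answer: $30865$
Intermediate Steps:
$H = 19402$ ($H = 24814 - 5412 = 19402$)
$H - K = 19402 - -11463 = 19402 + 11463 = 30865$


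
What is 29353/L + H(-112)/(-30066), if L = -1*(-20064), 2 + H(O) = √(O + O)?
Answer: 147094571/100540704 - 2*I*√14/15033 ≈ 1.463 - 0.00049779*I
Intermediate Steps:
H(O) = -2 + √2*√O (H(O) = -2 + √(O + O) = -2 + √(2*O) = -2 + √2*√O)
L = 20064
29353/L + H(-112)/(-30066) = 29353/20064 + (-2 + √2*√(-112))/(-30066) = 29353*(1/20064) + (-2 + √2*(4*I*√7))*(-1/30066) = 29353/20064 + (-2 + 4*I*√14)*(-1/30066) = 29353/20064 + (1/15033 - 2*I*√14/15033) = 147094571/100540704 - 2*I*√14/15033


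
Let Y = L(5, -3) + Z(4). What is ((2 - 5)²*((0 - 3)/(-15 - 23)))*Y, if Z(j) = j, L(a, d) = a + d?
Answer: 81/19 ≈ 4.2632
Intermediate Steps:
Y = 6 (Y = (5 - 3) + 4 = 2 + 4 = 6)
((2 - 5)²*((0 - 3)/(-15 - 23)))*Y = ((2 - 5)²*((0 - 3)/(-15 - 23)))*6 = ((-3)²*(-3/(-38)))*6 = (9*(-3*(-1/38)))*6 = (9*(3/38))*6 = (27/38)*6 = 81/19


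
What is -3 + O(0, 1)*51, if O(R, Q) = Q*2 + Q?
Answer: 150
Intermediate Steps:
O(R, Q) = 3*Q (O(R, Q) = 2*Q + Q = 3*Q)
-3 + O(0, 1)*51 = -3 + (3*1)*51 = -3 + 3*51 = -3 + 153 = 150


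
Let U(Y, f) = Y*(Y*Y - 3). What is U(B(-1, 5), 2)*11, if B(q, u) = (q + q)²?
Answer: 572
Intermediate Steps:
B(q, u) = 4*q² (B(q, u) = (2*q)² = 4*q²)
U(Y, f) = Y*(-3 + Y²) (U(Y, f) = Y*(Y² - 3) = Y*(-3 + Y²))
U(B(-1, 5), 2)*11 = ((4*(-1)²)*(-3 + (4*(-1)²)²))*11 = ((4*1)*(-3 + (4*1)²))*11 = (4*(-3 + 4²))*11 = (4*(-3 + 16))*11 = (4*13)*11 = 52*11 = 572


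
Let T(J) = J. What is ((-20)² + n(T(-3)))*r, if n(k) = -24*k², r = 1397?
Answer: 257048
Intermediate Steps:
((-20)² + n(T(-3)))*r = ((-20)² - 24*(-3)²)*1397 = (400 - 24*9)*1397 = (400 - 216)*1397 = 184*1397 = 257048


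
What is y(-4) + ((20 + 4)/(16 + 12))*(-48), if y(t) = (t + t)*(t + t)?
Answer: 160/7 ≈ 22.857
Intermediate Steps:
y(t) = 4*t**2 (y(t) = (2*t)*(2*t) = 4*t**2)
y(-4) + ((20 + 4)/(16 + 12))*(-48) = 4*(-4)**2 + ((20 + 4)/(16 + 12))*(-48) = 4*16 + (24/28)*(-48) = 64 + (24*(1/28))*(-48) = 64 + (6/7)*(-48) = 64 - 288/7 = 160/7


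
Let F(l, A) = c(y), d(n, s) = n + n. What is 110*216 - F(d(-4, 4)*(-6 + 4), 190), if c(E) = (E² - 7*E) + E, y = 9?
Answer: 23733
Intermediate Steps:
d(n, s) = 2*n
c(E) = E² - 6*E
F(l, A) = 27 (F(l, A) = 9*(-6 + 9) = 9*3 = 27)
110*216 - F(d(-4, 4)*(-6 + 4), 190) = 110*216 - 1*27 = 23760 - 27 = 23733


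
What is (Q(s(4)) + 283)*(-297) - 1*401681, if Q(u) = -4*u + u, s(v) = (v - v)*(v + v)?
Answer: -485732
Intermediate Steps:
s(v) = 0 (s(v) = 0*(2*v) = 0)
Q(u) = -3*u
(Q(s(4)) + 283)*(-297) - 1*401681 = (-3*0 + 283)*(-297) - 1*401681 = (0 + 283)*(-297) - 401681 = 283*(-297) - 401681 = -84051 - 401681 = -485732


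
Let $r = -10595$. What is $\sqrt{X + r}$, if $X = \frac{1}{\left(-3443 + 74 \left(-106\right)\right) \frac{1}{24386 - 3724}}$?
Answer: $\frac{3 i \sqrt{149999749061}}{11287} \approx 102.94 i$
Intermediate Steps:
$X = - \frac{20662}{11287}$ ($X = \frac{1}{\left(-3443 - 7844\right) \frac{1}{20662}} = \frac{1}{\left(-11287\right) \frac{1}{20662}} = \frac{1}{- \frac{11287}{20662}} = - \frac{20662}{11287} \approx -1.8306$)
$\sqrt{X + r} = \sqrt{- \frac{20662}{11287} - 10595} = \sqrt{- \frac{119606427}{11287}} = \frac{3 i \sqrt{149999749061}}{11287}$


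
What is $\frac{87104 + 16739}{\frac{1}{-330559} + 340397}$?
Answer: $\frac{34326238237}{112521291922} \approx 0.30506$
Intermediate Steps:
$\frac{87104 + 16739}{\frac{1}{-330559} + 340397} = \frac{103843}{- \frac{1}{330559} + 340397} = \frac{103843}{\frac{112521291922}{330559}} = 103843 \cdot \frac{330559}{112521291922} = \frac{34326238237}{112521291922}$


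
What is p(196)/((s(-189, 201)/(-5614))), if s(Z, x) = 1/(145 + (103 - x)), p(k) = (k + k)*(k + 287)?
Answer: -49957818288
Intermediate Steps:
p(k) = 2*k*(287 + k) (p(k) = (2*k)*(287 + k) = 2*k*(287 + k))
s(Z, x) = 1/(248 - x)
p(196)/((s(-189, 201)/(-5614))) = (2*196*(287 + 196))/((-1/(-248 + 201)/(-5614))) = (2*196*483)/((-1/(-47)*(-1/5614))) = 189336/((-1*(-1/47)*(-1/5614))) = 189336/(((1/47)*(-1/5614))) = 189336/(-1/263858) = 189336*(-263858) = -49957818288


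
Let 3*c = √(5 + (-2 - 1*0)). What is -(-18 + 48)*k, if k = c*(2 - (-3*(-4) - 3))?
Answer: 70*√3 ≈ 121.24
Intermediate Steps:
c = √3/3 (c = √(5 + (-2 - 1*0))/3 = √(5 + (-2 + 0))/3 = √(5 - 2)/3 = √3/3 ≈ 0.57735)
k = -7*√3/3 (k = (√3/3)*(2 - (-3*(-4) - 3)) = (√3/3)*(2 - (12 - 3)) = (√3/3)*(2 - 1*9) = (√3/3)*(2 - 9) = (√3/3)*(-7) = -7*√3/3 ≈ -4.0415)
-(-18 + 48)*k = -(-18 + 48)*(-7*√3/3) = -30*(-7*√3/3) = -(-70)*√3 = 70*√3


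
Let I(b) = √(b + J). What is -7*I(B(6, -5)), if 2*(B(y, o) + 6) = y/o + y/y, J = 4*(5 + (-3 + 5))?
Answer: -7*√2190/10 ≈ -32.758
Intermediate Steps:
J = 28 (J = 4*(5 + 2) = 4*7 = 28)
B(y, o) = -11/2 + y/(2*o) (B(y, o) = -6 + (y/o + y/y)/2 = -6 + (y/o + 1)/2 = -6 + (1 + y/o)/2 = -6 + (½ + y/(2*o)) = -11/2 + y/(2*o))
I(b) = √(28 + b) (I(b) = √(b + 28) = √(28 + b))
-7*I(B(6, -5)) = -7*√(28 + (½)*(6 - 11*(-5))/(-5)) = -7*√(28 + (½)*(-⅕)*(6 + 55)) = -7*√(28 + (½)*(-⅕)*61) = -7*√(28 - 61/10) = -7*√2190/10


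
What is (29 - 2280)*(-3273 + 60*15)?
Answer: 5341623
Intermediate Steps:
(29 - 2280)*(-3273 + 60*15) = -2251*(-3273 + 900) = -2251*(-2373) = 5341623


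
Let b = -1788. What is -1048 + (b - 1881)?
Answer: -4717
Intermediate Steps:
-1048 + (b - 1881) = -1048 + (-1788 - 1881) = -1048 - 3669 = -4717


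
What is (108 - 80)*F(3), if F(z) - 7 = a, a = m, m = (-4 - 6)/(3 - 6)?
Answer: 868/3 ≈ 289.33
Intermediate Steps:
m = 10/3 (m = -10/(-3) = -10*(-1/3) = 10/3 ≈ 3.3333)
a = 10/3 ≈ 3.3333
F(z) = 31/3 (F(z) = 7 + 10/3 = 31/3)
(108 - 80)*F(3) = (108 - 80)*(31/3) = 28*(31/3) = 868/3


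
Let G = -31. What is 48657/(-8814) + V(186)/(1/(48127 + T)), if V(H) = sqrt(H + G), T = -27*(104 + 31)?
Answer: -16219/2938 + 44482*sqrt(155) ≈ 5.5379e+5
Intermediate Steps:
T = -3645 (T = -27*135 = -3645)
V(H) = sqrt(-31 + H) (V(H) = sqrt(H - 31) = sqrt(-31 + H))
48657/(-8814) + V(186)/(1/(48127 + T)) = 48657/(-8814) + sqrt(-31 + 186)/(1/(48127 - 3645)) = 48657*(-1/8814) + sqrt(155)/(1/44482) = -16219/2938 + sqrt(155)/(1/44482) = -16219/2938 + sqrt(155)*44482 = -16219/2938 + 44482*sqrt(155)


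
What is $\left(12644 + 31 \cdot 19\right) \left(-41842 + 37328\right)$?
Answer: $-59733762$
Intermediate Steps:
$\left(12644 + 31 \cdot 19\right) \left(-41842 + 37328\right) = \left(12644 + 589\right) \left(-4514\right) = 13233 \left(-4514\right) = -59733762$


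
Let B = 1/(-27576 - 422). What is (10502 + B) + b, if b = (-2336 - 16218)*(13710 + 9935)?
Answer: -12282689786345/27998 ≈ -4.3870e+8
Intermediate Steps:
b = -438709330 (b = -18554*23645 = -438709330)
B = -1/27998 (B = 1/(-27998) = -1/27998 ≈ -3.5717e-5)
(10502 + B) + b = (10502 - 1/27998) - 438709330 = 294034995/27998 - 438709330 = -12282689786345/27998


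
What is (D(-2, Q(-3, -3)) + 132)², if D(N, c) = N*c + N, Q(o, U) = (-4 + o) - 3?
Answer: 22500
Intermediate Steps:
Q(o, U) = -7 + o
D(N, c) = N + N*c
(D(-2, Q(-3, -3)) + 132)² = (-2*(1 + (-7 - 3)) + 132)² = (-2*(1 - 10) + 132)² = (-2*(-9) + 132)² = (18 + 132)² = 150² = 22500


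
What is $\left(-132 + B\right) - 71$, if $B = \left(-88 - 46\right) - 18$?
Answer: $-355$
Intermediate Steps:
$B = -152$ ($B = -134 - 18 = -152$)
$\left(-132 + B\right) - 71 = \left(-132 - 152\right) - 71 = -284 - 71 = -355$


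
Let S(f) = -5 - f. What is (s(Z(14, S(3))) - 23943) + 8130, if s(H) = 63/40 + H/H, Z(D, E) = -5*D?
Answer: -632417/40 ≈ -15810.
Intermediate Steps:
s(H) = 103/40 (s(H) = 63*(1/40) + 1 = 63/40 + 1 = 103/40)
(s(Z(14, S(3))) - 23943) + 8130 = (103/40 - 23943) + 8130 = -957617/40 + 8130 = -632417/40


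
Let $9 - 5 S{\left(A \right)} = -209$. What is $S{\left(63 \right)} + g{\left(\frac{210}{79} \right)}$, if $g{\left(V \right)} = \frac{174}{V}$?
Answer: $\frac{3817}{35} \approx 109.06$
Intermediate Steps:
$S{\left(A \right)} = \frac{218}{5}$ ($S{\left(A \right)} = \frac{9}{5} - - \frac{209}{5} = \frac{9}{5} + \frac{209}{5} = \frac{218}{5}$)
$S{\left(63 \right)} + g{\left(\frac{210}{79} \right)} = \frac{218}{5} + \frac{174}{210 \cdot \frac{1}{79}} = \frac{218}{5} + \frac{174}{\frac{210}{79}} = \frac{218}{5} + 174 \cdot \frac{79}{210} = \frac{218}{5} + \frac{2291}{35} = \frac{3817}{35}$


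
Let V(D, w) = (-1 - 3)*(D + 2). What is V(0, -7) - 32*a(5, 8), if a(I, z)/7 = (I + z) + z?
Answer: -4712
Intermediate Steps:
a(I, z) = 7*I + 14*z (a(I, z) = 7*((I + z) + z) = 7*(I + 2*z) = 7*I + 14*z)
V(D, w) = -8 - 4*D (V(D, w) = -4*(2 + D) = -8 - 4*D)
V(0, -7) - 32*a(5, 8) = (-8 - 4*0) - 32*(7*5 + 14*8) = (-8 + 0) - 32*(35 + 112) = -8 - 32*147 = -8 - 4704 = -4712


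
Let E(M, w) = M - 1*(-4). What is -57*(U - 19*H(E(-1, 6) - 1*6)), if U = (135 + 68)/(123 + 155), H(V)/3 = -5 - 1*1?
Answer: -5430903/278 ≈ -19536.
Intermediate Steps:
E(M, w) = 4 + M (E(M, w) = M + 4 = 4 + M)
H(V) = -18 (H(V) = 3*(-5 - 1*1) = 3*(-5 - 1) = 3*(-6) = -18)
U = 203/278 ≈ 0.73022
-57*(U - 19*H(E(-1, 6) - 1*6)) = -57*(203/278 - 19*(-18)) = -57*(203/278 + 342) = -57*95279/278 = -5430903/278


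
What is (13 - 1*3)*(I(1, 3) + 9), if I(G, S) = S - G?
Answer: 110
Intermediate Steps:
(13 - 1*3)*(I(1, 3) + 9) = (13 - 1*3)*((3 - 1*1) + 9) = (13 - 3)*((3 - 1) + 9) = 10*(2 + 9) = 10*11 = 110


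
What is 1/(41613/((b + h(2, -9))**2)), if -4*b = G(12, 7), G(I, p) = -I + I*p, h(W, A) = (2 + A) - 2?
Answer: 243/13871 ≈ 0.017519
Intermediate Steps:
h(W, A) = A
b = -18 (b = -3*(-1 + 7) = -3*6 = -1/4*72 = -18)
1/(41613/((b + h(2, -9))**2)) = 1/(41613/((-18 - 9)**2)) = 1/(41613/((-27)**2)) = 1/(41613/729) = 1/(41613*(1/729)) = 1/(13871/243) = 243/13871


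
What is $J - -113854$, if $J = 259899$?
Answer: $373753$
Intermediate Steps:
$J - -113854 = 259899 - -113854 = 259899 + 113854 = 373753$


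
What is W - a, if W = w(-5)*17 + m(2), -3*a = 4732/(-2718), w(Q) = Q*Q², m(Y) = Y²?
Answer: -8649683/4077 ≈ -2121.6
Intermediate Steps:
w(Q) = Q³
a = 2366/4077 (a = -4732/(3*(-2718)) = -4732*(-1)/(3*2718) = -⅓*(-2366/1359) = 2366/4077 ≈ 0.58033)
W = -2121 (W = (-5)³*17 + 2² = -125*17 + 4 = -2125 + 4 = -2121)
W - a = -2121 - 1*2366/4077 = -2121 - 2366/4077 = -8649683/4077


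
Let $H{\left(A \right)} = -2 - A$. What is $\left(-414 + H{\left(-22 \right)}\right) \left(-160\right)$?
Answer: $63040$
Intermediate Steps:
$\left(-414 + H{\left(-22 \right)}\right) \left(-160\right) = \left(-414 - -20\right) \left(-160\right) = \left(-414 + \left(-2 + 22\right)\right) \left(-160\right) = \left(-414 + 20\right) \left(-160\right) = \left(-394\right) \left(-160\right) = 63040$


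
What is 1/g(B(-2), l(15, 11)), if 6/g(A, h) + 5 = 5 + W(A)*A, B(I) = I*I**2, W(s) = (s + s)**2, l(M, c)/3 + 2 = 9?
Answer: -1024/3 ≈ -341.33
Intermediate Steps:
l(M, c) = 21 (l(M, c) = -6 + 3*9 = -6 + 27 = 21)
W(s) = 4*s**2 (W(s) = (2*s)**2 = 4*s**2)
B(I) = I**3
g(A, h) = 3/(2*A**3) (g(A, h) = 6/(-5 + (5 + (4*A**2)*A)) = 6/(-5 + (5 + 4*A**3)) = 6/((4*A**3)) = 6*(1/(4*A**3)) = 3/(2*A**3))
1/g(B(-2), l(15, 11)) = 1/(3/(2*((-2)**3)**3)) = 1/((3/2)/(-8)**3) = 1/((3/2)*(-1/512)) = 1/(-3/1024) = -1024/3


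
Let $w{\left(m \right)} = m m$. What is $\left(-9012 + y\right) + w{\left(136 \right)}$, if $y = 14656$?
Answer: $24140$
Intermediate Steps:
$w{\left(m \right)} = m^{2}$
$\left(-9012 + y\right) + w{\left(136 \right)} = \left(-9012 + 14656\right) + 136^{2} = 5644 + 18496 = 24140$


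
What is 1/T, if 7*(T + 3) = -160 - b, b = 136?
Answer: -7/317 ≈ -0.022082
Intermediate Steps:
T = -317/7 (T = -3 + (-160 - 1*136)/7 = -3 + (-160 - 136)/7 = -3 + (⅐)*(-296) = -3 - 296/7 = -317/7 ≈ -45.286)
1/T = 1/(-317/7) = -7/317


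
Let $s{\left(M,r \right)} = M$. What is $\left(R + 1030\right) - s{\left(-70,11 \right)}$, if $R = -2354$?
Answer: $-1254$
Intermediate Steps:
$\left(R + 1030\right) - s{\left(-70,11 \right)} = \left(-2354 + 1030\right) - -70 = -1324 + 70 = -1254$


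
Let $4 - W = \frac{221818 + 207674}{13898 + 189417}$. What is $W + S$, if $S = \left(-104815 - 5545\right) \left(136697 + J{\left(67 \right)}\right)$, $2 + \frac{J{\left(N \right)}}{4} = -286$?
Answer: $- \frac{434476783324176}{29045} \approx -1.4959 \cdot 10^{10}$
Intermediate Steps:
$J{\left(N \right)} = -1152$ ($J{\left(N \right)} = -8 + 4 \left(-286\right) = -8 - 1144 = -1152$)
$S = -14958746200$ ($S = \left(-104815 - 5545\right) \left(136697 - 1152\right) = \left(-110360\right) 135545 = -14958746200$)
$W = \frac{54824}{29045}$ ($W = 4 - \frac{221818 + 207674}{13898 + 189417} = 4 - \frac{429492}{203315} = 4 - 429492 \cdot \frac{1}{203315} = 4 - \frac{61356}{29045} = \frac{54824}{29045} \approx 1.8876$)
$W + S = \frac{54824}{29045} - 14958746200 = - \frac{434476783324176}{29045}$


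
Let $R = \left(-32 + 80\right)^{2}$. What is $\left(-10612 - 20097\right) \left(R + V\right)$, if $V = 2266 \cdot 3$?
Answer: $-279513318$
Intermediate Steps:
$V = 6798$
$R = 2304$ ($R = 48^{2} = 2304$)
$\left(-10612 - 20097\right) \left(R + V\right) = \left(-10612 - 20097\right) \left(2304 + 6798\right) = \left(-10612 - 20097\right) 9102 = \left(-30709\right) 9102 = -279513318$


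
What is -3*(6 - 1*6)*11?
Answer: 0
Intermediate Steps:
-3*(6 - 1*6)*11 = -3*(6 - 6)*11 = -3*0*11 = 0*11 = 0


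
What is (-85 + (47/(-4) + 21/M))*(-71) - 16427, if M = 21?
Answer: -38515/4 ≈ -9628.8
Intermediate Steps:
(-85 + (47/(-4) + 21/M))*(-71) - 16427 = (-85 + (47/(-4) + 21/21))*(-71) - 16427 = (-85 + (47*(-1/4) + 21*(1/21)))*(-71) - 16427 = (-85 + (-47/4 + 1))*(-71) - 16427 = (-85 - 43/4)*(-71) - 16427 = -383/4*(-71) - 16427 = 27193/4 - 16427 = -38515/4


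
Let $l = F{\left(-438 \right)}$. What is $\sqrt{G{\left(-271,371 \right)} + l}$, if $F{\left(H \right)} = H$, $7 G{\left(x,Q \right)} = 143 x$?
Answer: $\frac{i \sqrt{292733}}{7} \approx 77.293 i$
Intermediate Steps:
$G{\left(x,Q \right)} = \frac{143 x}{7}$
$l = -438$
$\sqrt{G{\left(-271,371 \right)} + l} = \sqrt{\frac{143}{7} \left(-271\right) - 438} = \sqrt{- \frac{38753}{7} - 438} = \sqrt{- \frac{41819}{7}} = \frac{i \sqrt{292733}}{7}$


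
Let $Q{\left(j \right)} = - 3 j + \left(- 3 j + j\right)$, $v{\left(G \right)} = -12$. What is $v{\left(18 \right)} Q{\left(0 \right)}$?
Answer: $0$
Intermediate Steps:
$Q{\left(j \right)} = - 5 j$ ($Q{\left(j \right)} = - 3 j - 2 j = - 5 j$)
$v{\left(18 \right)} Q{\left(0 \right)} = - 12 \left(\left(-5\right) 0\right) = \left(-12\right) 0 = 0$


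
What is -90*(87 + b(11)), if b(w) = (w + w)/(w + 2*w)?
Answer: -7890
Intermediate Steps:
b(w) = ⅔ (b(w) = (2*w)/((3*w)) = (2*w)*(1/(3*w)) = ⅔)
-90*(87 + b(11)) = -90*(87 + ⅔) = -90*263/3 = -7890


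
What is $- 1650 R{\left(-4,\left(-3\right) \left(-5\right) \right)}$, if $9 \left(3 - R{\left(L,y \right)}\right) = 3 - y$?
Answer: $-7150$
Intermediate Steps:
$R{\left(L,y \right)} = \frac{8}{3} + \frac{y}{9}$ ($R{\left(L,y \right)} = 3 - \frac{3 - y}{9} = 3 + \left(- \frac{1}{3} + \frac{y}{9}\right) = \frac{8}{3} + \frac{y}{9}$)
$- 1650 R{\left(-4,\left(-3\right) \left(-5\right) \right)} = - 1650 \left(\frac{8}{3} + \frac{\left(-3\right) \left(-5\right)}{9}\right) = - 1650 \left(\frac{8}{3} + \frac{1}{9} \cdot 15\right) = - 1650 \left(\frac{8}{3} + \frac{5}{3}\right) = \left(-1650\right) \frac{13}{3} = -7150$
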